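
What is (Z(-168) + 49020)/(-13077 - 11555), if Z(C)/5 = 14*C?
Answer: -9315/6158 ≈ -1.5127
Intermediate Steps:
Z(C) = 70*C (Z(C) = 5*(14*C) = 70*C)
(Z(-168) + 49020)/(-13077 - 11555) = (70*(-168) + 49020)/(-13077 - 11555) = (-11760 + 49020)/(-24632) = 37260*(-1/24632) = -9315/6158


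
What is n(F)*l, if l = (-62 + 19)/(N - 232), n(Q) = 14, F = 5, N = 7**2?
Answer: 602/183 ≈ 3.2896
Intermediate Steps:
N = 49
l = 43/183 (l = (-62 + 19)/(49 - 232) = -43/(-183) = -43*(-1/183) = 43/183 ≈ 0.23497)
n(F)*l = 14*(43/183) = 602/183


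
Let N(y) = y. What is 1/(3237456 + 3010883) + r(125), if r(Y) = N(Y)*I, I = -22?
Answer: -17182932249/6248339 ≈ -2750.0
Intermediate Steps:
r(Y) = -22*Y (r(Y) = Y*(-22) = -22*Y)
1/(3237456 + 3010883) + r(125) = 1/(3237456 + 3010883) - 22*125 = 1/6248339 - 2750 = -17182932249/6248339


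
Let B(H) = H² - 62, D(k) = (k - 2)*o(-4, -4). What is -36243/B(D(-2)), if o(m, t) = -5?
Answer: -36243/338 ≈ -107.23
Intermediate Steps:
D(k) = 10 - 5*k (D(k) = (k - 2)*(-5) = (-2 + k)*(-5) = 10 - 5*k)
B(H) = -62 + H²
-36243/B(D(-2)) = -36243/(-62 + (10 - 5*(-2))²) = -36243/(-62 + (10 + 10)²) = -36243/(-62 + 20²) = -36243/(-62 + 400) = -36243/338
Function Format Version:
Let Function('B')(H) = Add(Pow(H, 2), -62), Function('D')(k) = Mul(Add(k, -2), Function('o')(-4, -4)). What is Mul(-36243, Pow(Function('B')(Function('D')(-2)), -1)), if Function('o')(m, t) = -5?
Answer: Rational(-36243, 338) ≈ -107.23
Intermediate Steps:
Function('D')(k) = Add(10, Mul(-5, k)) (Function('D')(k) = Mul(Add(k, -2), -5) = Mul(Add(-2, k), -5) = Add(10, Mul(-5, k)))
Function('B')(H) = Add(-62, Pow(H, 2))
Mul(-36243, Pow(Function('B')(Function('D')(-2)), -1)) = Mul(-36243, Pow(Add(-62, Pow(Add(10, Mul(-5, -2)), 2)), -1)) = Mul(-36243, Pow(Add(-62, Pow(Add(10, 10), 2)), -1)) = Mul(-36243, Pow(Add(-62, Pow(20, 2)), -1)) = Mul(-36243, Pow(Add(-62, 400), -1)) = Mul(-36243, Pow(338, -1)) = Mul(-36243, Rational(1, 338)) = Rational(-36243, 338)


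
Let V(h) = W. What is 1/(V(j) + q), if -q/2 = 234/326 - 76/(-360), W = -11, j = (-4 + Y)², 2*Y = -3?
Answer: -7335/94312 ≈ -0.077774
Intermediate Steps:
Y = -3/2 (Y = (½)*(-3) = -3/2 ≈ -1.5000)
j = 121/4 (j = (-4 - 3/2)² = (-11/2)² = 121/4 ≈ 30.250)
V(h) = -11
q = -13627/7335 (q = -2*(234/326 - 76/(-360)) = -2*(234*(1/326) - 76*(-1/360)) = -2*(117/163 + 19/90) = -2*13627/14670 = -13627/7335 ≈ -1.8578)
1/(V(j) + q) = 1/(-11 - 13627/7335) = 1/(-94312/7335) = -7335/94312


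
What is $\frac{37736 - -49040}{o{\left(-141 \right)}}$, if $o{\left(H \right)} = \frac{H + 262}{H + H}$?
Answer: $- \frac{24470832}{121} \approx -2.0224 \cdot 10^{5}$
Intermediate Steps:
$o{\left(H \right)} = \frac{262 + H}{2 H}$
$\frac{37736 - -49040}{o{\left(-141 \right)}} = \frac{37736 - -49040}{\frac{1}{2} \frac{1}{-141} \left(262 - 141\right)} = \frac{37736 + 49040}{\frac{1}{2} \left(- \frac{1}{141}\right) 121} = \frac{86776}{- \frac{121}{282}} = 86776 \left(- \frac{282}{121}\right) = - \frac{24470832}{121}$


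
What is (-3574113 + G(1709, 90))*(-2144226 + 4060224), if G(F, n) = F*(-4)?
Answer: -6861091122102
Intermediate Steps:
G(F, n) = -4*F
(-3574113 + G(1709, 90))*(-2144226 + 4060224) = (-3574113 - 4*1709)*(-2144226 + 4060224) = (-3574113 - 6836)*1915998 = -3580949*1915998 = -6861091122102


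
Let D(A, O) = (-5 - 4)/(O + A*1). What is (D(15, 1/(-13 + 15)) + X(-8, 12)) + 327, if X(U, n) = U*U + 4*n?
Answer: 13591/31 ≈ 438.42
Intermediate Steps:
X(U, n) = U**2 + 4*n
D(A, O) = -9/(A + O) (D(A, O) = -9/(O + A) = -9/(A + O))
(D(15, 1/(-13 + 15)) + X(-8, 12)) + 327 = (-9/(15 + 1/(-13 + 15)) + ((-8)**2 + 4*12)) + 327 = (-9/(15 + 1/2) + (64 + 48)) + 327 = (-9/(15 + 1/2) + 112) + 327 = (-9/31/2 + 112) + 327 = (-9*2/31 + 112) + 327 = (-18/31 + 112) + 327 = 3454/31 + 327 = 13591/31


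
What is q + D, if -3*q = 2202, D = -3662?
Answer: -4396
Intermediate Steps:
q = -734 (q = -⅓*2202 = -734)
q + D = -734 - 3662 = -4396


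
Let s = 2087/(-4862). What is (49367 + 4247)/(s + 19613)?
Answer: 260671268/95356319 ≈ 2.7337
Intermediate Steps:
s = -2087/4862 (s = 2087*(-1/4862) = -2087/4862 ≈ -0.42925)
(49367 + 4247)/(s + 19613) = (49367 + 4247)/(-2087/4862 + 19613) = 53614/(95356319/4862) = 53614*(4862/95356319) = 260671268/95356319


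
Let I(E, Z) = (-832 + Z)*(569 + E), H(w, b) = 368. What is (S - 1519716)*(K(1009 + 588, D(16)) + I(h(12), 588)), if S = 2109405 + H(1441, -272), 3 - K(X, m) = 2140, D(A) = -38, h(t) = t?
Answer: -84909792357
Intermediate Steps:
K(X, m) = -2137 (K(X, m) = 3 - 1*2140 = 3 - 2140 = -2137)
S = 2109773 (S = 2109405 + 368 = 2109773)
(S - 1519716)*(K(1009 + 588, D(16)) + I(h(12), 588)) = (2109773 - 1519716)*(-2137 + (-473408 - 832*12 + 569*588 + 12*588)) = 590057*(-2137 + (-473408 - 9984 + 334572 + 7056)) = 590057*(-2137 - 141764) = 590057*(-143901) = -84909792357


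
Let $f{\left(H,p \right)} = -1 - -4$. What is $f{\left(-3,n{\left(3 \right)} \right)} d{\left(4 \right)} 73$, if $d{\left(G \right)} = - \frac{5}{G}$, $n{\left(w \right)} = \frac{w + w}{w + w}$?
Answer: $- \frac{1095}{4} \approx -273.75$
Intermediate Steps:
$n{\left(w \right)} = 1$ ($n{\left(w \right)} = \frac{2 w}{2 w} = 2 w \frac{1}{2 w} = 1$)
$f{\left(H,p \right)} = 3$ ($f{\left(H,p \right)} = -1 + 4 = 3$)
$f{\left(-3,n{\left(3 \right)} \right)} d{\left(4 \right)} 73 = 3 \left(- \frac{5}{4}\right) 73 = \left(- \frac{15}{4}\right) 73 = - \frac{1095}{4}$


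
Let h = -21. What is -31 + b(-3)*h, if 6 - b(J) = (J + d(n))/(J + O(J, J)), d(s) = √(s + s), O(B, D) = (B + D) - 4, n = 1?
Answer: -1978/13 - 21*√2/13 ≈ -154.44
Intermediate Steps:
O(B, D) = -4 + B + D
d(s) = √2*√s (d(s) = √(2*s) = √2*√s)
b(J) = 6 - (J + √2)/(-4 + 3*J) (b(J) = 6 - (J + √2*√1)/(J + (-4 + J + J)) = 6 - (J + √2*1)/(J + (-4 + 2*J)) = 6 - (J + √2)/(-4 + 3*J))
-31 + b(-3)*h = -31 + ((-24 - √2 + 17*(-3))/(-4 + 3*(-3)))*(-21) = -31 + ((-24 - √2 - 51)/(-4 - 9))*(-21) = -31 + ((-75 - √2)/(-13))*(-21) = -31 - (-75 - √2)/13*(-21) = -31 + (75/13 + √2/13)*(-21) = -31 + (-1575/13 - 21*√2/13) = -1978/13 - 21*√2/13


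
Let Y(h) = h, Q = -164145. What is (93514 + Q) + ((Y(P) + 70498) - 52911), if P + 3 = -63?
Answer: -53110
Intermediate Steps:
P = -66 (P = -3 - 63 = -66)
(93514 + Q) + ((Y(P) + 70498) - 52911) = (93514 - 164145) + ((-66 + 70498) - 52911) = -70631 + (70432 - 52911) = -70631 + 17521 = -53110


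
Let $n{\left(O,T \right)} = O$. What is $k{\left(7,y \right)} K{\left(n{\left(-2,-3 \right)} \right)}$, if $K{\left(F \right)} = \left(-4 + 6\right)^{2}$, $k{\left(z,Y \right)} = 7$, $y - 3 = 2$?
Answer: $28$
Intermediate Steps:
$y = 5$ ($y = 3 + 2 = 5$)
$K{\left(F \right)} = 4$ ($K{\left(F \right)} = 2^{2} = 4$)
$k{\left(7,y \right)} K{\left(n{\left(-2,-3 \right)} \right)} = 7 \cdot 4 = 28$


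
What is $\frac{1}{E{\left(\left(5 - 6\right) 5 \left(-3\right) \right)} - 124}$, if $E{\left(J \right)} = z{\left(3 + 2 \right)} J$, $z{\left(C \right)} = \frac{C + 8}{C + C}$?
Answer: $- \frac{2}{209} \approx -0.0095694$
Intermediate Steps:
$z{\left(C \right)} = \frac{8 + C}{2 C}$
$E{\left(J \right)} = \frac{13 J}{10}$ ($E{\left(J \right)} = \frac{8 + \left(3 + 2\right)}{2 \left(3 + 2\right)} J = \frac{8 + 5}{2 \cdot 5} J = \frac{1}{2} \cdot \frac{1}{5} \cdot 13 J = \frac{13 J}{10}$)
$\frac{1}{E{\left(\left(5 - 6\right) 5 \left(-3\right) \right)} - 124} = \frac{1}{\frac{13 \left(5 - 6\right) 5 \left(-3\right)}{10} - 124} = \frac{1}{\frac{13 \left(-1\right) 5 \left(-3\right)}{10} - 124} = \frac{1}{\frac{13 \left(\left(-5\right) \left(-3\right)\right)}{10} - 124} = \frac{1}{\frac{13}{10} \cdot 15 - 124} = \frac{1}{\frac{39}{2} - 124} = \frac{1}{- \frac{209}{2}} = - \frac{2}{209}$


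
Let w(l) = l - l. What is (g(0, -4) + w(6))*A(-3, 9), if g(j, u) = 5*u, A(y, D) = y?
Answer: 60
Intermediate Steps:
w(l) = 0
(g(0, -4) + w(6))*A(-3, 9) = (5*(-4) + 0)*(-3) = (-20 + 0)*(-3) = -20*(-3) = 60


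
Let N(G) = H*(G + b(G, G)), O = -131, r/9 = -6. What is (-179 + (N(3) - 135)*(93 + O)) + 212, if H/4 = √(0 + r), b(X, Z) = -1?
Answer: 5163 - 912*I*√6 ≈ 5163.0 - 2233.9*I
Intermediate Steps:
r = -54 (r = 9*(-6) = -54)
H = 12*I*√6 (H = 4*√(0 - 54) = 4*√(-54) = 4*(3*I*√6) = 12*I*√6 ≈ 29.394*I)
N(G) = 12*I*√6*(-1 + G) (N(G) = (12*I*√6)*(G - 1) = (12*I*√6)*(-1 + G) = 12*I*√6*(-1 + G))
(-179 + (N(3) - 135)*(93 + O)) + 212 = (-179 + (12*I*√6*(-1 + 3) - 135)*(93 - 131)) + 212 = (-179 + (12*I*√6*2 - 135)*(-38)) + 212 = (-179 + (24*I*√6 - 135)*(-38)) + 212 = (-179 + (-135 + 24*I*√6)*(-38)) + 212 = (-179 + (5130 - 912*I*√6)) + 212 = (4951 - 912*I*√6) + 212 = 5163 - 912*I*√6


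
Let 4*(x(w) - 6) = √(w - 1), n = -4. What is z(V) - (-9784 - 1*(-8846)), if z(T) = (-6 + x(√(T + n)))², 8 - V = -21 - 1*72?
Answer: 15007/16 + √97/16 ≈ 938.55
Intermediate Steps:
x(w) = 6 + √(-1 + w)/4 (x(w) = 6 + √(w - 1)/4 = 6 + √(-1 + w)/4)
V = 101 (V = 8 - (-21 - 1*72) = 8 - (-21 - 72) = 8 - 1*(-93) = 8 + 93 = 101)
z(T) = -1/16 + √(-4 + T)/16 (z(T) = (-6 + (6 + √(-1 + √(T - 4))/4))² = (-6 + (6 + √(-1 + √(-4 + T))/4))² = (√(-1 + √(-4 + T))/4)² = -1/16 + √(-4 + T)/16)
z(V) - (-9784 - 1*(-8846)) = (-1/16 + √(-4 + 101)/16) - (-9784 - 1*(-8846)) = (-1/16 + √97/16) - (-9784 + 8846) = (-1/16 + √97/16) - 1*(-938) = (-1/16 + √97/16) + 938 = 15007/16 + √97/16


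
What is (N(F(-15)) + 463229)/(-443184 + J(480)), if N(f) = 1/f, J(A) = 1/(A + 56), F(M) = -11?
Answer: -2731197648/2613012853 ≈ -1.0452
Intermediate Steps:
J(A) = 1/(56 + A)
(N(F(-15)) + 463229)/(-443184 + J(480)) = (1/(-11) + 463229)/(-443184 + 1/(56 + 480)) = (-1/11 + 463229)/(-443184 + 1/536) = 5095518/(11*(-443184 + 1/536)) = 5095518/(11*(-237546623/536)) = (5095518/11)*(-536/237546623) = -2731197648/2613012853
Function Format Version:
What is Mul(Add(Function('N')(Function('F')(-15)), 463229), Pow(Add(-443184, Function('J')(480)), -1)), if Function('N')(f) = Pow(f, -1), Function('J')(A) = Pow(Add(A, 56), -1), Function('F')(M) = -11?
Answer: Rational(-2731197648, 2613012853) ≈ -1.0452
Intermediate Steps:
Function('J')(A) = Pow(Add(56, A), -1)
Mul(Add(Function('N')(Function('F')(-15)), 463229), Pow(Add(-443184, Function('J')(480)), -1)) = Mul(Add(Pow(-11, -1), 463229), Pow(Add(-443184, Pow(Add(56, 480), -1)), -1)) = Mul(Add(Rational(-1, 11), 463229), Pow(Add(-443184, Pow(536, -1)), -1)) = Mul(Rational(5095518, 11), Pow(Add(-443184, Rational(1, 536)), -1)) = Mul(Rational(5095518, 11), Pow(Rational(-237546623, 536), -1)) = Mul(Rational(5095518, 11), Rational(-536, 237546623)) = Rational(-2731197648, 2613012853)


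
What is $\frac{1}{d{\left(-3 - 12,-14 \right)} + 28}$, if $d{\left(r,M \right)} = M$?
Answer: $\frac{1}{14} \approx 0.071429$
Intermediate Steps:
$\frac{1}{d{\left(-3 - 12,-14 \right)} + 28} = \frac{1}{-14 + 28} = \frac{1}{14}$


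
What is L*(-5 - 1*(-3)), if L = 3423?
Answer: -6846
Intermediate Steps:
L*(-5 - 1*(-3)) = 3423*(-5 - 1*(-3)) = 3423*(-5 + 3) = 3423*(-2) = -6846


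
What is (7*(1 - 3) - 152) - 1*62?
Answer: -228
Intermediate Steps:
(7*(1 - 3) - 152) - 1*62 = (7*(-2) - 152) - 62 = (-14 - 152) - 62 = -166 - 62 = -228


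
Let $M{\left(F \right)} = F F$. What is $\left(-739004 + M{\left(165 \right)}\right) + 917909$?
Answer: $206130$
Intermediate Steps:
$M{\left(F \right)} = F^{2}$
$\left(-739004 + M{\left(165 \right)}\right) + 917909 = \left(-739004 + 165^{2}\right) + 917909 = \left(-739004 + 27225\right) + 917909 = -711779 + 917909 = 206130$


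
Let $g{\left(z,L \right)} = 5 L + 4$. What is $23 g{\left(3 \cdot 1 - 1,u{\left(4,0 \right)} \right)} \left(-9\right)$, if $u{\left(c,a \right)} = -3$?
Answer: $2277$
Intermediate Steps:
$g{\left(z,L \right)} = 4 + 5 L$
$23 g{\left(3 \cdot 1 - 1,u{\left(4,0 \right)} \right)} \left(-9\right) = 23 \left(4 + 5 \left(-3\right)\right) \left(-9\right) = 23 \left(4 - 15\right) \left(-9\right) = 23 \left(-11\right) \left(-9\right) = \left(-253\right) \left(-9\right) = 2277$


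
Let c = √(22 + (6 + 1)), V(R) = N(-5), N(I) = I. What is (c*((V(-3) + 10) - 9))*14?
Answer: -56*√29 ≈ -301.57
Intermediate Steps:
V(R) = -5
c = √29 (c = √(22 + 7) = √29 ≈ 5.3852)
(c*((V(-3) + 10) - 9))*14 = (√29*((-5 + 10) - 9))*14 = (√29*(5 - 9))*14 = (√29*(-4))*14 = -4*√29*14 = -56*√29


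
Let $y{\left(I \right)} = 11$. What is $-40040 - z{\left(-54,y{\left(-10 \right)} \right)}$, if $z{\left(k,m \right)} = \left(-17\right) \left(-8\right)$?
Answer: $-40176$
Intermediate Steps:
$z{\left(k,m \right)} = 136$
$-40040 - z{\left(-54,y{\left(-10 \right)} \right)} = -40040 - 136 = -40176$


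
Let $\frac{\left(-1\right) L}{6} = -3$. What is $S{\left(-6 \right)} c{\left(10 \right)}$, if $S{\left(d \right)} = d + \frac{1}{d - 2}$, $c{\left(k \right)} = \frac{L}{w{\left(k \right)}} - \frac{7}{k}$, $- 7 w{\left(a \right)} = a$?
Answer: $\frac{6517}{80} \approx 81.463$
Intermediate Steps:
$L = 18$ ($L = \left(-6\right) \left(-3\right) = 18$)
$w{\left(a \right)} = - \frac{a}{7}$
$c{\left(k \right)} = - \frac{133}{k}$ ($c{\left(k \right)} = \frac{18}{\left(- \frac{1}{7}\right) k} - \frac{7}{k} = 18 \left(- \frac{7}{k}\right) - \frac{7}{k} = - \frac{126}{k} - \frac{7}{k} = - \frac{133}{k}$)
$S{\left(d \right)} = d + \frac{1}{-2 + d}$
$S{\left(-6 \right)} c{\left(10 \right)} = \frac{1 + \left(-6\right)^{2} - -12}{-2 - 6} \left(- \frac{133}{10}\right) = \frac{1 + 36 + 12}{-8} \left(\left(-133\right) \frac{1}{10}\right) = \left(- \frac{1}{8}\right) 49 \left(- \frac{133}{10}\right) = \left(- \frac{49}{8}\right) \left(- \frac{133}{10}\right) = \frac{6517}{80}$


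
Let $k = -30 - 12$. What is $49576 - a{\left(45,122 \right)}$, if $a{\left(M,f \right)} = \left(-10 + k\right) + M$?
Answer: $49583$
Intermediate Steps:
$k = -42$
$a{\left(M,f \right)} = -52 + M$ ($a{\left(M,f \right)} = \left(-10 - 42\right) + M = -52 + M$)
$49576 - a{\left(45,122 \right)} = 49576 - \left(-52 + 45\right) = 49576 - -7 = 49576 + 7 = 49583$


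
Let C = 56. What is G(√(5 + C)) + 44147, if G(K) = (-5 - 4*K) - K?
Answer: 44142 - 5*√61 ≈ 44103.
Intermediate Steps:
G(K) = -5 - 5*K
G(√(5 + C)) + 44147 = (-5 - 5*√(5 + 56)) + 44147 = (-5 - 5*√61) + 44147 = 44142 - 5*√61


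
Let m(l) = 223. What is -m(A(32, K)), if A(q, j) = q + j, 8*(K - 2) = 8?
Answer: -223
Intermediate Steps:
K = 3 (K = 2 + (⅛)*8 = 2 + 1 = 3)
A(q, j) = j + q
-m(A(32, K)) = -1*223 = -223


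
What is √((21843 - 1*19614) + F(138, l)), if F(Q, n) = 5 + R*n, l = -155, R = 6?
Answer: 2*√326 ≈ 36.111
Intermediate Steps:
F(Q, n) = 5 + 6*n
√((21843 - 1*19614) + F(138, l)) = √((21843 - 1*19614) + (5 + 6*(-155))) = √((21843 - 19614) + (5 - 930)) = √(2229 - 925) = √1304 = 2*√326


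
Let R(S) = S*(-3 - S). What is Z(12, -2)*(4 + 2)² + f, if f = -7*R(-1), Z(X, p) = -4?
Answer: -158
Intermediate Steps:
f = -14 (f = -(-7)*(-1)*(3 - 1) = -(-7)*(-1)*2 = -7*2 = -14)
Z(12, -2)*(4 + 2)² + f = -4*(4 + 2)² - 14 = -4*6² - 14 = -4*36 - 14 = -144 - 14 = -158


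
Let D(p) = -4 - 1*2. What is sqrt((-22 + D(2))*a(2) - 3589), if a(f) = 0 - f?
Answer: I*sqrt(3533) ≈ 59.439*I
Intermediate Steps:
D(p) = -6 (D(p) = -4 - 2 = -6)
a(f) = -f
sqrt((-22 + D(2))*a(2) - 3589) = sqrt((-22 - 6)*(-1*2) - 3589) = sqrt(-28*(-2) - 3589) = sqrt(56 - 3589) = sqrt(-3533) = I*sqrt(3533)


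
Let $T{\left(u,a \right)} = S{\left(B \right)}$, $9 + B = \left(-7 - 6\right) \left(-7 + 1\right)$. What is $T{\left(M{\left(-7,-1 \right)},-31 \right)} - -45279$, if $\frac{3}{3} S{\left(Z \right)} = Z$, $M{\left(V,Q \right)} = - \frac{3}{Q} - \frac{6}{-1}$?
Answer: $45348$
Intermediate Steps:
$M{\left(V,Q \right)} = 6 - \frac{3}{Q}$ ($M{\left(V,Q \right)} = - \frac{3}{Q} - -6 = - \frac{3}{Q} + 6 = 6 - \frac{3}{Q}$)
$B = 69$ ($B = -9 + \left(-7 - 6\right) \left(-7 + 1\right) = -9 - -78 = -9 + 78 = 69$)
$S{\left(Z \right)} = Z$
$T{\left(u,a \right)} = 69$
$T{\left(M{\left(-7,-1 \right)},-31 \right)} - -45279 = 69 - -45279 = 69 + 45279 = 45348$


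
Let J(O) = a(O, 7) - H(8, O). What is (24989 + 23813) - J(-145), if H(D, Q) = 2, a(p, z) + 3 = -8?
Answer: 48815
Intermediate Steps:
a(p, z) = -11 (a(p, z) = -3 - 8 = -11)
J(O) = -13 (J(O) = -11 - 1*2 = -11 - 2 = -13)
(24989 + 23813) - J(-145) = (24989 + 23813) - 1*(-13) = 48802 + 13 = 48815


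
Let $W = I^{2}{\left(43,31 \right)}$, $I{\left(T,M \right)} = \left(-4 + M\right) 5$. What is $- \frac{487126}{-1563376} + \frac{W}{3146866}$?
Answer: $\frac{390353193679}{1229933694904} \approx 0.31738$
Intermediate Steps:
$I{\left(T,M \right)} = -20 + 5 M$
$W = 18225$ ($W = \left(-20 + 5 \cdot 31\right)^{2} = \left(-20 + 155\right)^{2} = 135^{2} = 18225$)
$- \frac{487126}{-1563376} + \frac{W}{3146866} = - \frac{487126}{-1563376} + \frac{18225}{3146866} = \left(-487126\right) \left(- \frac{1}{1563376}\right) + 18225 \cdot \frac{1}{3146866} = \frac{243563}{781688} + \frac{18225}{3146866} = \frac{390353193679}{1229933694904}$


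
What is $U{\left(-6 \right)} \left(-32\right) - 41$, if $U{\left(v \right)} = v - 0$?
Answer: $151$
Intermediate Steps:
$U{\left(v \right)} = v$ ($U{\left(v \right)} = v + 0 = v$)
$U{\left(-6 \right)} \left(-32\right) - 41 = \left(-6\right) \left(-32\right) - 41 = 192 - 41 = 151$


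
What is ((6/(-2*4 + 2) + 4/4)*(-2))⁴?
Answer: 0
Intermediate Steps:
((6/(-2*4 + 2) + 4/4)*(-2))⁴ = ((6/(-8 + 2) + 4*(¼))*(-2))⁴ = ((6/(-6) + 1)*(-2))⁴ = ((6*(-⅙) + 1)*(-2))⁴ = ((-1 + 1)*(-2))⁴ = (0*(-2))⁴ = 0⁴ = 0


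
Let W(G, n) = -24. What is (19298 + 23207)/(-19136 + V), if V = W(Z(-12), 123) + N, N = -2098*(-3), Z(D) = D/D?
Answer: -42505/12866 ≈ -3.3037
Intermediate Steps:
Z(D) = 1
N = 6294
V = 6270 (V = -24 + 6294 = 6270)
(19298 + 23207)/(-19136 + V) = (19298 + 23207)/(-19136 + 6270) = 42505/(-12866) = 42505*(-1/12866) = -42505/12866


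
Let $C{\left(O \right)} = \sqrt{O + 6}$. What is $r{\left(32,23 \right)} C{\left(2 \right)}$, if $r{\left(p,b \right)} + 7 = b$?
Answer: $32 \sqrt{2} \approx 45.255$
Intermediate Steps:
$C{\left(O \right)} = \sqrt{6 + O}$
$r{\left(p,b \right)} = -7 + b$
$r{\left(32,23 \right)} C{\left(2 \right)} = \left(-7 + 23\right) \sqrt{6 + 2} = 16 \sqrt{8} = 16 \cdot 2 \sqrt{2} = 32 \sqrt{2}$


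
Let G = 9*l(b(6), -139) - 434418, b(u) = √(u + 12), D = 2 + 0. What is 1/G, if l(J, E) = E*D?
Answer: -1/436920 ≈ -2.2887e-6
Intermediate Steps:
D = 2
b(u) = √(12 + u)
l(J, E) = 2*E (l(J, E) = E*2 = 2*E)
G = -436920 (G = 9*(2*(-139)) - 434418 = 9*(-278) - 434418 = -2502 - 434418 = -436920)
1/G = 1/(-436920) = -1/436920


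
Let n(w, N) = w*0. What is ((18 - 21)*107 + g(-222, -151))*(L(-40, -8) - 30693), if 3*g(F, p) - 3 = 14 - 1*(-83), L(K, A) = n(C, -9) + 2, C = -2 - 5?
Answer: 26486333/3 ≈ 8.8288e+6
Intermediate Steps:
C = -7
n(w, N) = 0
L(K, A) = 2 (L(K, A) = 0 + 2 = 2)
g(F, p) = 100/3 (g(F, p) = 1 + (14 - 1*(-83))/3 = 1 + (14 + 83)/3 = 1 + (⅓)*97 = 1 + 97/3 = 100/3)
((18 - 21)*107 + g(-222, -151))*(L(-40, -8) - 30693) = ((18 - 21)*107 + 100/3)*(2 - 30693) = (-3*107 + 100/3)*(-30691) = (-321 + 100/3)*(-30691) = -863/3*(-30691) = 26486333/3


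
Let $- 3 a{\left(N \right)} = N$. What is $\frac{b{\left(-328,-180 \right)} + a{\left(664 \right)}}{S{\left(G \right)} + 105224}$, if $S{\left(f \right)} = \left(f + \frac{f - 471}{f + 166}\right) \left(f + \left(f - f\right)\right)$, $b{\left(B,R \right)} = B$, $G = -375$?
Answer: $- \frac{344432}{153195573} \approx -0.0022483$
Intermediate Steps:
$a{\left(N \right)} = - \frac{N}{3}$
$S{\left(f \right)} = f \left(f + \frac{-471 + f}{166 + f}\right)$ ($S{\left(f \right)} = \left(f + \frac{-471 + f}{166 + f}\right) \left(f + 0\right) = \left(f + \frac{-471 + f}{166 + f}\right) f = f \left(f + \frac{-471 + f}{166 + f}\right)$)
$\frac{b{\left(-328,-180 \right)} + a{\left(664 \right)}}{S{\left(G \right)} + 105224} = \frac{-328 - \frac{664}{3}}{- \frac{375 \left(-471 + \left(-375\right)^{2} + 167 \left(-375\right)\right)}{166 - 375} + 105224} = \frac{-328 - \frac{664}{3}}{- \frac{375 \left(-471 + 140625 - 62625\right)}{-209} + 105224} = - \frac{1648}{3 \left(\left(-375\right) \left(- \frac{1}{209}\right) 77529 + 105224\right)} = - \frac{1648}{3 \left(\frac{29073375}{209} + 105224\right)} = - \frac{1648}{3 \cdot \frac{51065191}{209}} = \left(- \frac{1648}{3}\right) \frac{209}{51065191} = - \frac{344432}{153195573}$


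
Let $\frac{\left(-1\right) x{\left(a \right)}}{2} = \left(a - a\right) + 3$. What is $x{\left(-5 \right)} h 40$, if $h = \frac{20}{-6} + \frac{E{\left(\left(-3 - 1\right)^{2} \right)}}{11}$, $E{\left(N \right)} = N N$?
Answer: $- \frac{52640}{11} \approx -4785.5$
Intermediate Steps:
$x{\left(a \right)} = -6$ ($x{\left(a \right)} = - 2 \left(\left(a - a\right) + 3\right) = - 2 \left(0 + 3\right) = \left(-2\right) 3 = -6$)
$E{\left(N \right)} = N^{2}$
$h = \frac{658}{33}$ ($h = \frac{20}{-6} + \frac{\left(\left(-3 - 1\right)^{2}\right)^{2}}{11} = 20 \left(- \frac{1}{6}\right) + \left(\left(-4\right)^{2}\right)^{2} \cdot \frac{1}{11} = - \frac{10}{3} + 16^{2} \cdot \frac{1}{11} = - \frac{10}{3} + 256 \cdot \frac{1}{11} = - \frac{10}{3} + \frac{256}{11} = \frac{658}{33} \approx 19.939$)
$x{\left(-5 \right)} h 40 = \left(-6\right) \frac{658}{33} \cdot 40 = \left(- \frac{1316}{11}\right) 40 = - \frac{52640}{11}$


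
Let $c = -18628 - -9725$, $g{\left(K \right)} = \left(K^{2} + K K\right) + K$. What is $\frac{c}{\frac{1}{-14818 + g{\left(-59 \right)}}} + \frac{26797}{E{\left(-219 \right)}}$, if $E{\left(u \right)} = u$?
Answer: $\frac{15432299858}{219} \approx 7.0467 \cdot 10^{7}$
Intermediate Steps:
$g{\left(K \right)} = K + 2 K^{2}$ ($g{\left(K \right)} = \left(K^{2} + K^{2}\right) + K = 2 K^{2} + K = K + 2 K^{2}$)
$c = -8903$ ($c = -18628 + 9725 = -8903$)
$\frac{c}{\frac{1}{-14818 + g{\left(-59 \right)}}} + \frac{26797}{E{\left(-219 \right)}} = - \frac{8903}{\frac{1}{-14818 - 59 \left(1 + 2 \left(-59\right)\right)}} + \frac{26797}{-219} = - \frac{8903}{\frac{1}{-14818 - 59 \left(1 - 118\right)}} + 26797 \left(- \frac{1}{219}\right) = - \frac{8903}{\frac{1}{-14818 - -6903}} - \frac{26797}{219} = - \frac{8903}{\frac{1}{-14818 + 6903}} - \frac{26797}{219} = - \frac{8903}{\frac{1}{-7915}} - \frac{26797}{219} = - \frac{8903}{- \frac{1}{7915}} - \frac{26797}{219} = \left(-8903\right) \left(-7915\right) - \frac{26797}{219} = 70467245 - \frac{26797}{219} = \frac{15432299858}{219}$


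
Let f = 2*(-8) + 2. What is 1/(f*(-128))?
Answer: 1/1792 ≈ 0.00055804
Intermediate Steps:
f = -14 (f = -16 + 2 = -14)
1/(f*(-128)) = 1/(-14*(-128)) = 1/1792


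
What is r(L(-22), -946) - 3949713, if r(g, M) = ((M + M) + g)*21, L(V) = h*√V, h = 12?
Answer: -3989445 + 252*I*√22 ≈ -3.9894e+6 + 1182.0*I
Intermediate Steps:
L(V) = 12*√V
r(g, M) = 21*g + 42*M (r(g, M) = (2*M + g)*21 = (g + 2*M)*21 = 21*g + 42*M)
r(L(-22), -946) - 3949713 = (21*(12*√(-22)) + 42*(-946)) - 3949713 = (21*(12*(I*√22)) - 39732) - 3949713 = (21*(12*I*√22) - 39732) - 3949713 = (252*I*√22 - 39732) - 3949713 = (-39732 + 252*I*√22) - 3949713 = -3989445 + 252*I*√22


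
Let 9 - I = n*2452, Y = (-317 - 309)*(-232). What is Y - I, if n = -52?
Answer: 17719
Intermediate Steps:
Y = 145232 (Y = -626*(-232) = 145232)
I = 127513 (I = 9 - (-52)*2452 = 9 - 1*(-127504) = 9 + 127504 = 127513)
Y - I = 145232 - 1*127513 = 145232 - 127513 = 17719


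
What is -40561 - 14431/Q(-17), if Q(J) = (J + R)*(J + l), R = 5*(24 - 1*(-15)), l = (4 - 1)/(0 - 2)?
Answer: -133552942/3293 ≈ -40557.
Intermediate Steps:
l = -3/2 (l = 3/(-2) = -½*3 = -3/2 ≈ -1.5000)
R = 195 (R = 5*(24 + 15) = 5*39 = 195)
Q(J) = (195 + J)*(-3/2 + J) (Q(J) = (J + 195)*(J - 3/2) = (195 + J)*(-3/2 + J))
-40561 - 14431/Q(-17) = -40561 - 14431/(-585/2 + (-17)² + (387/2)*(-17)) = -40561 - 14431/(-585/2 + 289 - 6579/2) = -40561 - 14431/(-3293) = -40561 - 14431*(-1/3293) = -40561 + 14431/3293 = -133552942/3293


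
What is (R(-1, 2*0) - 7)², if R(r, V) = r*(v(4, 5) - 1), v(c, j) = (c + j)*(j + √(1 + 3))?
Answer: 4761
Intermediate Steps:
v(c, j) = (2 + j)*(c + j) (v(c, j) = (c + j)*(j + √4) = (c + j)*(j + 2) = (c + j)*(2 + j) = (2 + j)*(c + j))
R(r, V) = 62*r (R(r, V) = r*((5² + 2*4 + 2*5 + 4*5) - 1) = r*((25 + 8 + 10 + 20) - 1) = r*(63 - 1) = r*62 = 62*r)
(R(-1, 2*0) - 7)² = (62*(-1) - 7)² = (-62 - 7)² = (-69)² = 4761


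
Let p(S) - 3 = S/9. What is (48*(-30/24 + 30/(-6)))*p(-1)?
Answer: -2600/3 ≈ -866.67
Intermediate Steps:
p(S) = 3 + S/9
(48*(-30/24 + 30/(-6)))*p(-1) = (48*(-30/24 + 30/(-6)))*(3 + (⅑)*(-1)) = (48*(-30*1/24 + 30*(-⅙)))*(3 - ⅑) = (48*(-5/4 - 5))*(26/9) = (48*(-25/4))*(26/9) = -300*26/9 = -2600/3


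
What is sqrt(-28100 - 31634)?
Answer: I*sqrt(59734) ≈ 244.41*I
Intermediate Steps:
sqrt(-28100 - 31634) = sqrt(-59734) = I*sqrt(59734)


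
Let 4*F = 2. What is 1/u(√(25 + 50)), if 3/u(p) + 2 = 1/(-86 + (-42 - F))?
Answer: -172/257 ≈ -0.66926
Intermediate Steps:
F = ½ (F = (¼)*2 = ½ ≈ 0.50000)
u(p) = -257/172 (u(p) = 3/(-2 + 1/(-86 + (-42 - 1*½))) = 3/(-2 + 1/(-86 + (-42 - ½))) = 3/(-2 + 1/(-86 - 85/2)) = 3/(-2 + 1/(-257/2)) = 3/(-2 - 2/257) = 3/(-516/257) = 3*(-257/516) = -257/172)
1/u(√(25 + 50)) = 1/(-257/172) = -172/257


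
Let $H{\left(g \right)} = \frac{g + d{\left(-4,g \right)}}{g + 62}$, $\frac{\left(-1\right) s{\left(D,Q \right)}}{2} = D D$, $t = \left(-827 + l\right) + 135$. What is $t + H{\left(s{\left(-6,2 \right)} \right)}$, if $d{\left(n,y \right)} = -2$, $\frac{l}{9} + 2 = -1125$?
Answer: $- \frac{54138}{5} \approx -10828.0$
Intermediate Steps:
$l = -10143$ ($l = -18 + 9 \left(-1125\right) = -18 - 10125 = -10143$)
$t = -10835$ ($t = \left(-827 - 10143\right) + 135 = -10970 + 135 = -10835$)
$s{\left(D,Q \right)} = - 2 D^{2}$ ($s{\left(D,Q \right)} = - 2 D D = - 2 D^{2}$)
$H{\left(g \right)} = \frac{-2 + g}{62 + g}$ ($H{\left(g \right)} = \frac{g - 2}{g + 62} = \frac{-2 + g}{62 + g}$)
$t + H{\left(s{\left(-6,2 \right)} \right)} = -10835 + \frac{-2 - 2 \left(-6\right)^{2}}{62 - 2 \left(-6\right)^{2}} = -10835 + \frac{-2 - 72}{62 - 72} = -10835 + \frac{1}{-10} \left(-74\right) = -10835 - - \frac{37}{5} = -10835 + \frac{37}{5} = - \frac{54138}{5}$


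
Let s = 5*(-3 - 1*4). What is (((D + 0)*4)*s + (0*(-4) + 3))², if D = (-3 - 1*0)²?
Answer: 1580049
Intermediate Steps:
D = 9 (D = (-3 + 0)² = (-3)² = 9)
s = -35 (s = 5*(-3 - 4) = 5*(-7) = -35)
(((D + 0)*4)*s + (0*(-4) + 3))² = (((9 + 0)*4)*(-35) + (0*(-4) + 3))² = ((9*4)*(-35) + (0 + 3))² = (36*(-35) + 3)² = (-1260 + 3)² = (-1257)² = 1580049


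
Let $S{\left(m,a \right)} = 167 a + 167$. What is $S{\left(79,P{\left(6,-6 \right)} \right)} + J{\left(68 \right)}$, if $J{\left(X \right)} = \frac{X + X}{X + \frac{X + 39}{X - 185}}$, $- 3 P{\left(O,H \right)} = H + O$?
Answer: $\frac{1326695}{7849} \approx 169.03$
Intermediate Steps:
$P{\left(O,H \right)} = - \frac{H}{3} - \frac{O}{3}$ ($P{\left(O,H \right)} = - \frac{H + O}{3} = - \frac{H}{3} - \frac{O}{3}$)
$S{\left(m,a \right)} = 167 + 167 a$
$J{\left(X \right)} = \frac{2 X}{X + \frac{39 + X}{-185 + X}}$
$S{\left(79,P{\left(6,-6 \right)} \right)} + J{\left(68 \right)} = \left(167 + 167 \left(\left(- \frac{1}{3}\right) \left(-6\right) - 2\right)\right) + 2 \cdot 68 \frac{1}{39 + 68^{2} - 12512} \left(-185 + 68\right) = \left(167 + 167 \left(2 - 2\right)\right) + 2 \cdot 68 \frac{1}{39 + 4624 - 12512} \left(-117\right) = \left(167 + 167 \cdot 0\right) + 2 \cdot 68 \frac{1}{-7849} \left(-117\right) = \left(167 + 0\right) + 2 \cdot 68 \left(- \frac{1}{7849}\right) \left(-117\right) = 167 + \frac{15912}{7849} = \frac{1326695}{7849}$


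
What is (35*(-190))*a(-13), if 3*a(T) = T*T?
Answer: -1123850/3 ≈ -3.7462e+5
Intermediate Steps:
a(T) = T²/3 (a(T) = (T*T)/3 = T²/3)
(35*(-190))*a(-13) = (35*(-190))*((⅓)*(-13)²) = -6650*169/3 = -1123850/3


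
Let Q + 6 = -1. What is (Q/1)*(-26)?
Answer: 182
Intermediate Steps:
Q = -7 (Q = -6 - 1 = -7)
(Q/1)*(-26) = -7/1*(-26) = -7*1*(-26) = -7*(-26) = 182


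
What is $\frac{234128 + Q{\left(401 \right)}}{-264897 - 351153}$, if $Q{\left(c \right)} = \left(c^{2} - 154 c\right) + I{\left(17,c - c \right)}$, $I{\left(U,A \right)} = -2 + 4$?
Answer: $- \frac{111059}{205350} \approx -0.54083$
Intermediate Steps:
$I{\left(U,A \right)} = 2$
$Q{\left(c \right)} = 2 + c^{2} - 154 c$ ($Q{\left(c \right)} = \left(c^{2} - 154 c\right) + 2 = 2 + c^{2} - 154 c$)
$\frac{234128 + Q{\left(401 \right)}}{-264897 - 351153} = \frac{234128 + \left(2 + 401^{2} - 61754\right)}{-264897 - 351153} = \frac{234128 + \left(2 + 160801 - 61754\right)}{-616050} = \left(234128 + 99049\right) \left(- \frac{1}{616050}\right) = 333177 \left(- \frac{1}{616050}\right) = - \frac{111059}{205350}$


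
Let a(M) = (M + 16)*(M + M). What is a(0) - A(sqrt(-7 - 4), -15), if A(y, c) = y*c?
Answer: 15*I*sqrt(11) ≈ 49.749*I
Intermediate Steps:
a(M) = 2*M*(16 + M) (a(M) = (16 + M)*(2*M) = 2*M*(16 + M))
A(y, c) = c*y
a(0) - A(sqrt(-7 - 4), -15) = 2*0*(16 + 0) - (-15)*sqrt(-7 - 4) = 2*0*16 - (-15)*sqrt(-11) = 0 - (-15)*I*sqrt(11) = 0 + 15*I*sqrt(11) = 15*I*sqrt(11)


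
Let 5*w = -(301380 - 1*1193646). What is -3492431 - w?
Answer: -18354421/5 ≈ -3.6709e+6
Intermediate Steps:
w = 892266/5 (w = (-(301380 - 1*1193646))/5 = (-(301380 - 1193646))/5 = (-1*(-892266))/5 = (⅕)*892266 = 892266/5 ≈ 1.7845e+5)
-3492431 - w = -3492431 - 1*892266/5 = -3492431 - 892266/5 = -18354421/5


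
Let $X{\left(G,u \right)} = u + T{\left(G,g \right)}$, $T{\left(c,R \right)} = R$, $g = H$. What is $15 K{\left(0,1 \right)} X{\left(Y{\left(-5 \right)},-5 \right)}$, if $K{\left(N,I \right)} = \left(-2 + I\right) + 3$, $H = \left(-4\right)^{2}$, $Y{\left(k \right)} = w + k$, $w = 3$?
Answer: $330$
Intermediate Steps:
$Y{\left(k \right)} = 3 + k$
$H = 16$
$g = 16$
$X{\left(G,u \right)} = 16 + u$ ($X{\left(G,u \right)} = u + 16 = 16 + u$)
$K{\left(N,I \right)} = 1 + I$
$15 K{\left(0,1 \right)} X{\left(Y{\left(-5 \right)},-5 \right)} = 15 \left(1 + 1\right) \left(16 - 5\right) = 15 \cdot 2 \cdot 11 = 30 \cdot 11 = 330$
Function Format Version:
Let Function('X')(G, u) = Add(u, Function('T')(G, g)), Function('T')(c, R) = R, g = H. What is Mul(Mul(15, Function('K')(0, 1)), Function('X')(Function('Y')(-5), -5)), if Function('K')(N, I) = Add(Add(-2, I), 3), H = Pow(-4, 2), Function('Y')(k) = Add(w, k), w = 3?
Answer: 330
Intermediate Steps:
Function('Y')(k) = Add(3, k)
H = 16
g = 16
Function('X')(G, u) = Add(16, u) (Function('X')(G, u) = Add(u, 16) = Add(16, u))
Function('K')(N, I) = Add(1, I)
Mul(Mul(15, Function('K')(0, 1)), Function('X')(Function('Y')(-5), -5)) = Mul(Mul(15, Add(1, 1)), Add(16, -5)) = Mul(Mul(15, 2), 11) = Mul(30, 11) = 330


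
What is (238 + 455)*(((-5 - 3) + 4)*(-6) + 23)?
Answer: 32571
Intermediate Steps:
(238 + 455)*(((-5 - 3) + 4)*(-6) + 23) = 693*((-8 + 4)*(-6) + 23) = 693*(-4*(-6) + 23) = 693*(24 + 23) = 693*47 = 32571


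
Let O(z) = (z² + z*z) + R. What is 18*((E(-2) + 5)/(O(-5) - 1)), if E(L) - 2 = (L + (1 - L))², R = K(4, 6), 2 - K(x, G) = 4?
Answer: 144/47 ≈ 3.0638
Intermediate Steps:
K(x, G) = -2 (K(x, G) = 2 - 1*4 = 2 - 4 = -2)
R = -2
E(L) = 3 (E(L) = 2 + (L + (1 - L))² = 2 + 1² = 2 + 1 = 3)
O(z) = -2 + 2*z² (O(z) = (z² + z*z) - 2 = (z² + z²) - 2 = 2*z² - 2 = -2 + 2*z²)
18*((E(-2) + 5)/(O(-5) - 1)) = 18*((3 + 5)/((-2 + 2*(-5)²) - 1)) = 18*(8/((-2 + 2*25) - 1)) = 18*(8/((-2 + 50) - 1)) = 18*(8/(48 - 1)) = 18*(8/47) = 144/47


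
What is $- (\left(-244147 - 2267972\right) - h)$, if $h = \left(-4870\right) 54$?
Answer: $2249139$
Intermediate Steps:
$h = -262980$
$- (\left(-244147 - 2267972\right) - h) = - (\left(-244147 - 2267972\right) - -262980) = - (-2512119 + 262980) = \left(-1\right) \left(-2249139\right) = 2249139$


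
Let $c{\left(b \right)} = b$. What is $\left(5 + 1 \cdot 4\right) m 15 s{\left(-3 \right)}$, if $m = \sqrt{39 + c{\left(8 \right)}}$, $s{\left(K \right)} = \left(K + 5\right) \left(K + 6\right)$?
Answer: $810 \sqrt{47} \approx 5553.1$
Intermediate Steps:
$s{\left(K \right)} = \left(5 + K\right) \left(6 + K\right)$
$m = \sqrt{47}$ ($m = \sqrt{39 + 8} = \sqrt{47} \approx 6.8557$)
$\left(5 + 1 \cdot 4\right) m 15 s{\left(-3 \right)} = \left(5 + 1 \cdot 4\right) \sqrt{47} \cdot 15 \left(30 + \left(-3\right)^{2} + 11 \left(-3\right)\right) = \left(5 + 4\right) \sqrt{47} \cdot 15 \left(30 + 9 - 33\right) = 9 \sqrt{47} \cdot 15 \cdot 6 = 9 \sqrt{47} \cdot 90 = 810 \sqrt{47}$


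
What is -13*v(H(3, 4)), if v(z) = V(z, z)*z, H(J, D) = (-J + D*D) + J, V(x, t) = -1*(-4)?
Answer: -832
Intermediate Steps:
V(x, t) = 4
H(J, D) = D² (H(J, D) = (-J + D²) + J = (D² - J) + J = D²)
v(z) = 4*z
-13*v(H(3, 4)) = -52*4² = -52*16 = -13*64 = -832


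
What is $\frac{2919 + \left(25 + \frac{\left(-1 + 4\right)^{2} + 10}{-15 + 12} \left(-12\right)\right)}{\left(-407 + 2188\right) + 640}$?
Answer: $\frac{3020}{2421} \approx 1.2474$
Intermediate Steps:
$\frac{2919 + \left(25 + \frac{\left(-1 + 4\right)^{2} + 10}{-15 + 12} \left(-12\right)\right)}{\left(-407 + 2188\right) + 640} = \frac{2919 + \left(25 + \frac{3^{2} + 10}{-3} \left(-12\right)\right)}{1781 + 640} = \frac{2919 + \left(25 + \left(9 + 10\right) \left(- \frac{1}{3}\right) \left(-12\right)\right)}{2421} = \left(2919 + \left(25 + 19 \left(- \frac{1}{3}\right) \left(-12\right)\right)\right) \frac{1}{2421} = \left(2919 + \left(25 - -76\right)\right) \frac{1}{2421} = \left(2919 + \left(25 + 76\right)\right) \frac{1}{2421} = \left(2919 + 101\right) \frac{1}{2421} = 3020 \cdot \frac{1}{2421} = \frac{3020}{2421}$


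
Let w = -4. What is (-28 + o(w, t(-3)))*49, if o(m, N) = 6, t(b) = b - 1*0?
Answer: -1078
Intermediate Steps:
t(b) = b (t(b) = b + 0 = b)
(-28 + o(w, t(-3)))*49 = (-28 + 6)*49 = -22*49 = -1078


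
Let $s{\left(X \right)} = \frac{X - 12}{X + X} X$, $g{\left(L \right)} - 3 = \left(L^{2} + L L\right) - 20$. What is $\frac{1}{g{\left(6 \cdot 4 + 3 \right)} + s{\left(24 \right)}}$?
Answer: $\frac{1}{1447} \approx 0.00069109$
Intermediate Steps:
$g{\left(L \right)} = -17 + 2 L^{2}$ ($g{\left(L \right)} = 3 - \left(20 - L^{2} - L L\right) = 3 + \left(\left(L^{2} + L^{2}\right) - 20\right) = 3 + \left(2 L^{2} - 20\right) = 3 + \left(-20 + 2 L^{2}\right) = -17 + 2 L^{2}$)
$s{\left(X \right)} = -6 + \frac{X}{2}$ ($s{\left(X \right)} = \frac{-12 + X}{2 X} X = -6 + \frac{X}{2}$)
$\frac{1}{g{\left(6 \cdot 4 + 3 \right)} + s{\left(24 \right)}} = \frac{1}{\left(-17 + 2 \left(6 \cdot 4 + 3\right)^{2}\right) + \left(-6 + \frac{1}{2} \cdot 24\right)} = \frac{1}{\left(-17 + 2 \left(24 + 3\right)^{2}\right) + \left(-6 + 12\right)} = \frac{1}{\left(-17 + 2 \cdot 27^{2}\right) + 6} = \frac{1}{\left(-17 + 2 \cdot 729\right) + 6} = \frac{1}{\left(-17 + 1458\right) + 6} = \frac{1}{1441 + 6} = \frac{1}{1447}$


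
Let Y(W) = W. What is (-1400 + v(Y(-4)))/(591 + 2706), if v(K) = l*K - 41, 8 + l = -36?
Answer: -1265/3297 ≈ -0.38368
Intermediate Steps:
l = -44 (l = -8 - 36 = -44)
v(K) = -41 - 44*K (v(K) = -44*K - 41 = -41 - 44*K)
(-1400 + v(Y(-4)))/(591 + 2706) = (-1400 + (-41 - 44*(-4)))/(591 + 2706) = (-1400 + (-41 + 176))/3297 = (-1400 + 135)*(1/3297) = -1265*1/3297 = -1265/3297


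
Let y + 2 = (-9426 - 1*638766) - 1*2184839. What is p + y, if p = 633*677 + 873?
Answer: -2403619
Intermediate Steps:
y = -2833033 (y = -2 + ((-9426 - 1*638766) - 1*2184839) = -2 + ((-9426 - 638766) - 2184839) = -2 + (-648192 - 2184839) = -2 - 2833031 = -2833033)
p = 429414 (p = 428541 + 873 = 429414)
p + y = 429414 - 2833033 = -2403619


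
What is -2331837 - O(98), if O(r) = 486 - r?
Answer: -2332225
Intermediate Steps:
-2331837 - O(98) = -2331837 - (486 - 1*98) = -2331837 - (486 - 98) = -2331837 - 1*388 = -2331837 - 388 = -2332225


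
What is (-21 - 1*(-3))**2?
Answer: 324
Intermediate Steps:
(-21 - 1*(-3))**2 = (-21 + 3)**2 = (-18)**2 = 324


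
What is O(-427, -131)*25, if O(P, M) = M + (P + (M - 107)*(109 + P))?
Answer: 1878150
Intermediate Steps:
O(P, M) = M + P + (-107 + M)*(109 + P) (O(P, M) = M + (P + (-107 + M)*(109 + P)) = M + P + (-107 + M)*(109 + P))
O(-427, -131)*25 = (-11663 - 106*(-427) + 110*(-131) - 131*(-427))*25 = (-11663 + 45262 - 14410 + 55937)*25 = 75126*25 = 1878150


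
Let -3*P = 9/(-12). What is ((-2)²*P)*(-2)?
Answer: -2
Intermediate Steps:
P = ¼ (P = -3/(-12) = -3*(-1)/12 = -⅓*(-¾) = ¼ ≈ 0.25000)
((-2)²*P)*(-2) = ((-2)²*(¼))*(-2) = (4*(¼))*(-2) = 1*(-2) = -2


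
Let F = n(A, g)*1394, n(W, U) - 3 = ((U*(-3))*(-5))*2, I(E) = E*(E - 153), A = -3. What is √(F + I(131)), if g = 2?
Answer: 2*√21235 ≈ 291.44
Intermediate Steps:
I(E) = E*(-153 + E)
n(W, U) = 3 + 30*U (n(W, U) = 3 + ((U*(-3))*(-5))*2 = 3 + (-3*U*(-5))*2 = 3 + (15*U)*2 = 3 + 30*U)
F = 87822 (F = (3 + 30*2)*1394 = (3 + 60)*1394 = 63*1394 = 87822)
√(F + I(131)) = √(87822 + 131*(-153 + 131)) = √(87822 + 131*(-22)) = √(87822 - 2882) = √84940 = 2*√21235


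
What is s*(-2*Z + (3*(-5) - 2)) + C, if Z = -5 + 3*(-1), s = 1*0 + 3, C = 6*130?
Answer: 777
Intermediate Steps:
C = 780
s = 3 (s = 0 + 3 = 3)
Z = -8 (Z = -5 - 3 = -8)
s*(-2*Z + (3*(-5) - 2)) + C = 3*(-2*(-8) + (3*(-5) - 2)) + 780 = 3*(16 + (-15 - 2)) + 780 = 3*(16 - 17) + 780 = 3*(-1) + 780 = -3 + 780 = 777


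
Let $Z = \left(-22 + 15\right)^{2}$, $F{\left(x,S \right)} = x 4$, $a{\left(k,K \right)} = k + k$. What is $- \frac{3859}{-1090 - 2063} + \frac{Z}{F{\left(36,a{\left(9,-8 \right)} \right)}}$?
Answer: $\frac{236731}{151344} \approx 1.5642$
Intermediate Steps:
$a{\left(k,K \right)} = 2 k$
$F{\left(x,S \right)} = 4 x$
$Z = 49$ ($Z = \left(-7\right)^{2} = 49$)
$- \frac{3859}{-1090 - 2063} + \frac{Z}{F{\left(36,a{\left(9,-8 \right)} \right)}} = - \frac{3859}{-1090 - 2063} + \frac{49}{4 \cdot 36} = - \frac{3859}{-3153} + \frac{49}{144} = \left(-3859\right) \left(- \frac{1}{3153}\right) + 49 \cdot \frac{1}{144} = \frac{3859}{3153} + \frac{49}{144} = \frac{236731}{151344}$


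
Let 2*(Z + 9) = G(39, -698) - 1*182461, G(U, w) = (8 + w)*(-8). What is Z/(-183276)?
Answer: 176959/366552 ≈ 0.48277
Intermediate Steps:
G(U, w) = -64 - 8*w
Z = -176959/2 (Z = -9 + ((-64 - 8*(-698)) - 1*182461)/2 = -9 + ((-64 + 5584) - 182461)/2 = -9 + (5520 - 182461)/2 = -9 + (½)*(-176941) = -9 - 176941/2 = -176959/2 ≈ -88480.)
Z/(-183276) = -176959/2/(-183276) = -176959/2*(-1/183276) = 176959/366552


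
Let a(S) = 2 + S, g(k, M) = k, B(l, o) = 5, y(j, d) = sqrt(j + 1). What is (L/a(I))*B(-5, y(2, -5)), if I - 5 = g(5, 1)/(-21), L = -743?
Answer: -78015/142 ≈ -549.40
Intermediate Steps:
y(j, d) = sqrt(1 + j)
I = 100/21 (I = 5 + 5/(-21) = 5 + 5*(-1/21) = 5 - 5/21 = 100/21 ≈ 4.7619)
(L/a(I))*B(-5, y(2, -5)) = -743/(2 + 100/21)*5 = -743/142/21*5 = -743*21/142*5 = -15603/142*5 = -78015/142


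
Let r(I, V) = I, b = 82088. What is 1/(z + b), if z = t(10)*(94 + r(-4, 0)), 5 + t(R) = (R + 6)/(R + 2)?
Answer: 1/81758 ≈ 1.2231e-5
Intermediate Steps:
t(R) = -5 + (6 + R)/(2 + R) (t(R) = -5 + (R + 6)/(R + 2) = -5 + (6 + R)/(2 + R))
z = -330 (z = (4*(-1 - 1*10)/(2 + 10))*(94 - 4) = (4*(-1 - 10)/12)*90 = (4*(1/12)*(-11))*90 = -11/3*90 = -330)
1/(z + b) = 1/(-330 + 82088) = 1/81758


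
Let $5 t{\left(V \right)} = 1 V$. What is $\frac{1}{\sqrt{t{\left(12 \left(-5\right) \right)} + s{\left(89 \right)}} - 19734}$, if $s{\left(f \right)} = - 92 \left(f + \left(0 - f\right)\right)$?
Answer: $- \frac{3289}{64905128} - \frac{i \sqrt{3}}{194715384} \approx -5.0674 \cdot 10^{-5} - 8.8953 \cdot 10^{-9} i$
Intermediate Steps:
$s{\left(f \right)} = 0$ ($s{\left(f \right)} = - 92 \left(f - f\right) = \left(-92\right) 0 = 0$)
$t{\left(V \right)} = \frac{V}{5}$ ($t{\left(V \right)} = \frac{1 V}{5} = \frac{V}{5}$)
$\frac{1}{\sqrt{t{\left(12 \left(-5\right) \right)} + s{\left(89 \right)}} - 19734} = \frac{1}{\sqrt{\frac{12 \left(-5\right)}{5} + 0} - 19734} = \frac{1}{\sqrt{\frac{1}{5} \left(-60\right) + 0} - 19734} = \frac{1}{\sqrt{-12 + 0} - 19734} = \frac{1}{\sqrt{-12} - 19734} = \frac{1}{2 i \sqrt{3} - 19734} = \frac{1}{-19734 + 2 i \sqrt{3}}$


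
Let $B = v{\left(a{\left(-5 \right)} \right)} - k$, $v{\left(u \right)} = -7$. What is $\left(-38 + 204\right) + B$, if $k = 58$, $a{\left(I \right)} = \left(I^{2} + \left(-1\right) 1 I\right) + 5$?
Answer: $101$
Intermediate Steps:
$a{\left(I \right)} = 5 + I^{2} - I$ ($a{\left(I \right)} = \left(I^{2} - I\right) + 5 = 5 + I^{2} - I$)
$B = -65$ ($B = -7 - 58 = -65$)
$\left(-38 + 204\right) + B = \left(-38 + 204\right) - 65 = 166 - 65 = 101$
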